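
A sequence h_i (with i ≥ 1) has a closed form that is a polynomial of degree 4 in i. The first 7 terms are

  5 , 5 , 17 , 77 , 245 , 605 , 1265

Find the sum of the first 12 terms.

1st diffs: 0, 12, 60, 168, 360, 660.
2nd diffs: 12, 48, 108, 192, 300.
3rd diffs: 36, 60, 84, 108.
4th diffs: 24, 24, 24 (constant).
So h_i = i^4 - 4i^3 + 5i^2 - 2i + 5.
Continuing: …, 2357, 4037, 6485, 9905, …, h_{12} = 14525.
Summing i = 1..12 (12 terms) gives 39528.

39528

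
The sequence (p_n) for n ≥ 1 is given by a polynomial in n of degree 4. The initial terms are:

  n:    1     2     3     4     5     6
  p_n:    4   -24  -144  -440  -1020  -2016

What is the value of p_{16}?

1st diffs: -28, -120, -296, -580, -996.
2nd diffs: -92, -176, -284, -416.
3rd diffs: -84, -108, -132.
4th diffs: -24, -24 (constant).
So p_n = -n^4 - 4n^3 + 3n^2 + 6n.
Evaluating at n = 16 gives p_{16} = -81056.

-81056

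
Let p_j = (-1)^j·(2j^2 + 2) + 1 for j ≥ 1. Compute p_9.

(-1)^9 = -1; 2j^2 + 2 at j=9 is 164; so p_9 = -163.

-163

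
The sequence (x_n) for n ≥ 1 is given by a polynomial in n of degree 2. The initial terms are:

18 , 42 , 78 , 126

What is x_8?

438

1st diffs: 24, 36, 48.
2nd diffs: 12, 12 (constant).
Newton forward-difference form: x_n = 18 + 24·C(n-1,1) + 12·C(n-1,2).
At n = 8: n-1 = 7, so x_8 = 18 + 168 + 252 = 438.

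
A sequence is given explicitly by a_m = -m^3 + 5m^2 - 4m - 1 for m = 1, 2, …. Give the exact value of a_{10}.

a_{10} = -1·10^3 + 5·10^2 - 4·10 - 1 = -541.

-541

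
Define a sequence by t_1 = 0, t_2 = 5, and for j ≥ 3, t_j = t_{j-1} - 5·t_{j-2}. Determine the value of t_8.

Step forward from the initial values:
t_3 = 5  t_4 = -20  t_5 = -45  t_6 = 55  t_7 = 280  t_8 = 5.

5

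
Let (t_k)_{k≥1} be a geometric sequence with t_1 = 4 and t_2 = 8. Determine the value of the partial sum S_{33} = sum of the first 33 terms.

34359738364

Common ratio r = 2.
t_k = 4·2^(k-1).
S = 4·(2^33 - 1)/(2 - 1) = 4·(8589934592 - 1)/(1) = 34359738364.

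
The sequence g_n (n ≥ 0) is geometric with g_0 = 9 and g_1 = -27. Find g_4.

729

Common ratio r = -3.
g_n = 9·(-3)^(n-0).
g_4 = 9·(-3)^4 = 729.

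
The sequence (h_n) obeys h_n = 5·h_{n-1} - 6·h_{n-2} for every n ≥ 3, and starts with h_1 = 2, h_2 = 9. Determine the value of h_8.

h_3 = 33  h_4 = 111  h_5 = 357  h_6 = 1119  h_7 = 3453  h_8 = 10551.
(Characteristic roots are 3 and 2.)

10551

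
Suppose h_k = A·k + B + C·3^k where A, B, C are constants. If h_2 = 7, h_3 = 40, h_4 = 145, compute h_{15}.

The three given values yield: 2A + B + 9C = 7; 3A + B + 27C = 40; 4A + B + 81C = 145.
Subtracting the first from the second: A + 18C = 33.
Subtracting the second from the third: A + 54C = 105.
Solving: C = 2, A = -3, then B = -5.
Therefore h_{15} = -45 + (-5) + 2·14348907 = 28697764.

28697764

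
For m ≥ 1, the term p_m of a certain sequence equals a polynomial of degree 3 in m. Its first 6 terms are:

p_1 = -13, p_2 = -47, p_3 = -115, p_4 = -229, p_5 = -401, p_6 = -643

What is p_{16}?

1st diffs: -34, -68, -114, -172, -242.
2nd diffs: -34, -46, -58, -70.
3rd diffs: -12, -12, -12 (constant).
Newton forward-difference form: p_m = -13 + (-34)·C(m-1,1) + (-34)·C(m-1,2) + (-12)·C(m-1,3).
At m = 16: m-1 = 15, so p_{16} = -13 - 510 - 3570 - 5460 = -9553.

-9553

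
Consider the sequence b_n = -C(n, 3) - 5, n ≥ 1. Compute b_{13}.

-291

C(13, 3) = 286, so b_{13} = -291.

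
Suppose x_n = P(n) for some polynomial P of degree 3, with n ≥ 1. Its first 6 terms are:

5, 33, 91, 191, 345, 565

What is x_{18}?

12721

1st diffs: 28, 58, 100, 154, 220.
2nd diffs: 30, 42, 54, 66.
3rd diffs: 12, 12, 12 (constant).
So x_n = 2n^3 + 3n^2 + 5n - 5.
Evaluating at n = 18 gives x_{18} = 12721.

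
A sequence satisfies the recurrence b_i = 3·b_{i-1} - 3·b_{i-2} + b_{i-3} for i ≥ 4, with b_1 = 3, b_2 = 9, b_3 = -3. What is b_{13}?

-1113

Iterate the recurrence:
b_4 = -33, b_5 = -81, b_6 = -147, b_7 = -231, b_8 = -333, b_9 = -453, b_{10} = -591, b_{11} = -747, b_{12} = -921, b_{13} = -1113.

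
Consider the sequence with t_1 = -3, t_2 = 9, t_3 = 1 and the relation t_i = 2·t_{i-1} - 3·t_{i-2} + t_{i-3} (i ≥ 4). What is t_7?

Iterate the recurrence:
t_4 = -28, t_5 = -50, t_6 = -15, t_7 = 92.

92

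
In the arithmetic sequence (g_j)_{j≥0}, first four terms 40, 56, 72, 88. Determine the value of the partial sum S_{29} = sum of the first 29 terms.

Common difference d = 16.
g_j = 40 + (j - 0)·16.
g_{28} = 488; S = 29·(40 + 488)/2 = 7656.

7656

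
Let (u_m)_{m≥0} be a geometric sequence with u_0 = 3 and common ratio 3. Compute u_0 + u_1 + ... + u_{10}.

265719

u_m = 3·3^(m-0).
S = 3·(3^11 - 1)/(3 - 1) = 3·(177147 - 1)/(2) = 265719.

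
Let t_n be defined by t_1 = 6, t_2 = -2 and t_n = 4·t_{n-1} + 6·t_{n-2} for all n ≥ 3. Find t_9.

396640

Compute successive terms:
t_3 = 28  t_4 = 100  t_5 = 568  t_6 = 2872  t_7 = 14896  t_8 = 76816  t_9 = 396640.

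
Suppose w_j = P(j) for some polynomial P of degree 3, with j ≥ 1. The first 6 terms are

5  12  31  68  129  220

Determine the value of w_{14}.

1st diffs: 7, 19, 37, 61, 91.
2nd diffs: 12, 18, 24, 30.
3rd diffs: 6, 6, 6 (constant).
Newton forward-difference form: w_j = 5 + 7·C(j-1,1) + 12·C(j-1,2) + 6·C(j-1,3).
At j = 14: j-1 = 13, so w_{14} = 5 + 91 + 936 + 1716 = 2748.

2748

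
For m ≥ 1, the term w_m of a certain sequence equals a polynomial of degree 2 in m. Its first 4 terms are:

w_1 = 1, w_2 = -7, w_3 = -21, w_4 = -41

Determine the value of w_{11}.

-349

1st diffs: -8, -14, -20.
2nd diffs: -6, -6 (constant).
Newton forward-difference form: w_m = 1 + (-8)·C(m-1,1) + (-6)·C(m-1,2).
At m = 11: m-1 = 10, so w_{11} = 1 - 80 - 270 = -349.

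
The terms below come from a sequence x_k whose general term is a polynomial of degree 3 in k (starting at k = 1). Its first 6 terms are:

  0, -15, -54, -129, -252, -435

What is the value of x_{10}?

-2007

1st diffs: -15, -39, -75, -123, -183.
2nd diffs: -24, -36, -48, -60.
3rd diffs: -12, -12, -12 (constant).
Newton forward-difference form: x_k = (-15)·C(k-1,1) + (-24)·C(k-1,2) + (-12)·C(k-1,3).
At k = 10: k-1 = 9, so x_{10} = -135 - 864 - 1008 = -2007.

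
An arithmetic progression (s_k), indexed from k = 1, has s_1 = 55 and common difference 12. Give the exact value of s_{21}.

s_k = 55 + (k - 1)·12.
s_{21} = 55 + 20·12 = 295.

295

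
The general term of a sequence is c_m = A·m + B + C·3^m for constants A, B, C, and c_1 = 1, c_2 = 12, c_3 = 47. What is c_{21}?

Write the equations: A + B + 3C = 1; 2A + B + 9C = 12; 3A + B + 27C = 47.
Subtracting the first from the second: A + 6C = 11.
Subtracting the second from the third: A + 18C = 35.
Solving: C = 2, A = -1, then B = -4.
So c_m = -1·m + (-4) + 2·3^m; at m=21 this is 20920706381.

20920706381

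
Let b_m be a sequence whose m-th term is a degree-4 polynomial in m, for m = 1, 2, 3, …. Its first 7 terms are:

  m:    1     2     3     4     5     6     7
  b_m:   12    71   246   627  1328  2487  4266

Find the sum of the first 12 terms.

1st diffs: 59, 175, 381, 701, 1159, 1779.
2nd diffs: 116, 206, 320, 458, 620.
3rd diffs: 90, 114, 138, 162.
4th diffs: 24, 24, 24 (constant).
Newton forward-difference form: b_m = 12 + 59·C(m-1,1) + 116·C(m-1,2) + 90·C(m-1,3) + 24·C(m-1,4).
Continuing: …, 6851, 10452, 15303, 21662, …, b_{12} = 29811.
Summing m = 1..12 (12 terms) gives 93116.

93116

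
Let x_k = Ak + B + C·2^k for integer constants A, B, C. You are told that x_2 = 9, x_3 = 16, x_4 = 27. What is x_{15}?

Plug in k = 2, 3, 4: 2A + B + 4C = 9; 3A + B + 8C = 16; 4A + B + 16C = 27.
Subtracting the first from the second: A + 4C = 7.
Subtracting the second from the third: A + 8C = 11.
Solving: C = 1, A = 3, then B = -1.
Hence x_{15} = 3·15 + (-1) + 1·32768 = 32812.

32812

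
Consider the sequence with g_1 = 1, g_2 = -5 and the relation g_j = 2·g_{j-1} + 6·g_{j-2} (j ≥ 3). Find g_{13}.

Applying the relation repeatedly:
g_3 = -4;  g_4 = -38;  g_5 = -100;  …;  g_{10} = -72272;  g_{11} = -262720;  g_{12} = -959072;  g_{13} = -3494464.

-3494464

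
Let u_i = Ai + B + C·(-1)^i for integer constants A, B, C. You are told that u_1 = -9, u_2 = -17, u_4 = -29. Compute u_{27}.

Plug in i = 1, 2, 4: A + B - C = -9; 2A + B + C = -17; 4A + B + C = -29.
Subtracting the first from the second: A + 2C = -8.
Subtracting the second from the third: 2A = -12.
Solving: C = -1, A = -6, then B = -4.
Hence u_{27} = -6·27 + (-4) + (-1)·(-1) = -165.

-165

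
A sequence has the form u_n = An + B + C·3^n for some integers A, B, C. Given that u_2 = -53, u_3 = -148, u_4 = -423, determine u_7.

Plug in n = 2, 3, 4: 2A + B + 9C = -53; 3A + B + 27C = -148; 4A + B + 81C = -423.
Subtracting the first from the second: A + 18C = -95.
Subtracting the second from the third: A + 54C = -275.
Solving: C = -5, A = -5, then B = 2.
So u_n = -5·n + 2 + (-5)·3^n; at n=7 this is -10968.

-10968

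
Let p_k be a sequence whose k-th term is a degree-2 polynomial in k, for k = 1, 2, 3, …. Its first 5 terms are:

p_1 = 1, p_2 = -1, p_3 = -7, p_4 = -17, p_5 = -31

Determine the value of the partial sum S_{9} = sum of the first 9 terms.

1st diffs: -2, -6, -10, -14.
2nd diffs: -4, -4, -4 (constant).
So p_k = -2k^2 + 4k - 1.
Continuing: -49, -71, -97, -127.
Summing k = 1..9 (9 terms) gives -399.

-399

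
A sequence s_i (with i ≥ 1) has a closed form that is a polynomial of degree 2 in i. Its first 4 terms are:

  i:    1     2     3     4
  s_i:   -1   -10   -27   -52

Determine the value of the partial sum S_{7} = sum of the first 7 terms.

-476

1st diffs: -9, -17, -25.
2nd diffs: -8, -8 (constant).
Newton forward-difference form: s_i = -1 + (-9)·C(i-1,1) + (-8)·C(i-1,2).
Continuing: -85, -126, -175.
Summing i = 1..7 (7 terms) gives -476.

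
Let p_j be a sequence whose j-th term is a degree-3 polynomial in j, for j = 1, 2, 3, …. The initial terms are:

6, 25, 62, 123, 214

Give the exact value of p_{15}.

1st diffs: 19, 37, 61, 91.
2nd diffs: 18, 24, 30.
3rd diffs: 6, 6 (constant).
Newton forward-difference form: p_j = 6 + 19·C(j-1,1) + 18·C(j-1,2) + 6·C(j-1,3).
At j = 15: j-1 = 14, so p_{15} = 6 + 266 + 1638 + 2184 = 4094.

4094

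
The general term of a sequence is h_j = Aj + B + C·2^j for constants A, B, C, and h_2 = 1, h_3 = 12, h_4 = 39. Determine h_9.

1998

Plug in j = 2, 3, 4: 2A + B + 4C = 1; 3A + B + 8C = 12; 4A + B + 16C = 39.
Subtracting the first from the second: A + 4C = 11.
Subtracting the second from the third: A + 8C = 27.
Solving: C = 4, A = -5, then B = -5.
Hence h_9 = -5·9 + (-5) + 4·512 = 1998.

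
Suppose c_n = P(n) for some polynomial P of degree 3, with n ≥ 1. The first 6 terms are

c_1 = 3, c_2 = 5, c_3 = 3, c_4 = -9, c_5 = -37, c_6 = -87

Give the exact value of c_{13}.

1st diffs: 2, -2, -12, -28, -50.
2nd diffs: -4, -10, -16, -22.
3rd diffs: -6, -6, -6 (constant).
Newton forward-difference form: c_n = 3 + 2·C(n-1,1) + (-4)·C(n-1,2) + (-6)·C(n-1,3).
At n = 13: n-1 = 12, so c_{13} = 3 + 24 - 264 - 1320 = -1557.

-1557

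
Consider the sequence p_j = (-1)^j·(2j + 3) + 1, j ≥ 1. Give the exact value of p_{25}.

-52

(-1)^25 = -1; 2j + 3 at j=25 is 53; so p_{25} = -52.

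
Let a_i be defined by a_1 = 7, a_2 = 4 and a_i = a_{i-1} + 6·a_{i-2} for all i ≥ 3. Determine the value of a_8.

7438

Step forward from the initial values:
a_3 = 46  a_4 = 70  a_5 = 346  a_6 = 766  a_7 = 2842  a_8 = 7438.
(Characteristic roots are 3 and -2.)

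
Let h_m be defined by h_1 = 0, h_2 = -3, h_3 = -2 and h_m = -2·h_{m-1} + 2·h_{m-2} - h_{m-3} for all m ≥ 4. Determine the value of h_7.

24

Compute successive terms:
h_4 = -2, h_5 = 3, h_6 = -8, h_7 = 24.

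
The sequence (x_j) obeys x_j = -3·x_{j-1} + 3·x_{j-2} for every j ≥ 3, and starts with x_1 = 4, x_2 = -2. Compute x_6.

x_3 = 18  x_4 = -60  x_5 = 234  x_6 = -882.

-882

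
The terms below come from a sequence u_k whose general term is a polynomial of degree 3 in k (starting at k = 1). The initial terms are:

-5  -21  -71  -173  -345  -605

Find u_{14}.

1st diffs: -16, -50, -102, -172, -260.
2nd diffs: -34, -52, -70, -88.
3rd diffs: -18, -18, -18 (constant).
Newton forward-difference form: u_k = -5 + (-16)·C(k-1,1) + (-34)·C(k-1,2) + (-18)·C(k-1,3).
At k = 14: k-1 = 13, so u_{14} = -5 - 208 - 2652 - 5148 = -8013.

-8013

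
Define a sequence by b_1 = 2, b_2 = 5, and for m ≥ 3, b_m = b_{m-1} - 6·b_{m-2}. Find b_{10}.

Step forward from the initial values:
b_3 = -7  b_4 = -37  b_5 = 5  b_6 = 227  b_7 = 197  b_8 = -1165  b_9 = -2347  b_{10} = 4643.

4643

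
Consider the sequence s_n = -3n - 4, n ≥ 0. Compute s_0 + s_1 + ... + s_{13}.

Over n = 0..13: Σn = 91.
Total = (-3)·91 + (-4)·14 = -329.

-329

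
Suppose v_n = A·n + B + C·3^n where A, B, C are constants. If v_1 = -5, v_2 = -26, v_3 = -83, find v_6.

-2198

The three given values yield: A + B + 3C = -5; 2A + B + 9C = -26; 3A + B + 27C = -83.
Subtracting the first from the second: A + 6C = -21.
Subtracting the second from the third: A + 18C = -57.
Solving: C = -3, A = -3, then B = 7.
Hence v_6 = -3·6 + 7 + (-3)·729 = -2198.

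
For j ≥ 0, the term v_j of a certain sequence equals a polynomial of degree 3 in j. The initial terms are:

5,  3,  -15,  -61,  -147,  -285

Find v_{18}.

-12271

1st diffs: -2, -18, -46, -86, -138.
2nd diffs: -16, -28, -40, -52.
3rd diffs: -12, -12, -12 (constant).
Newton forward-difference form: v_j = 5 + (-2)·C(j,1) + (-16)·C(j,2) + (-12)·C(j,3).
At j = 18: j = 18, so v_{18} = 5 - 36 - 2448 - 9792 = -12271.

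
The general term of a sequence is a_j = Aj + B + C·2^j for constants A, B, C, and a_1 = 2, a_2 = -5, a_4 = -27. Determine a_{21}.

At j = 1, 2, 4: A + B + 2C = 2; 2A + B + 4C = -5; 4A + B + 16C = -27.
Subtracting the first from the second: A + 2C = -7.
Subtracting the second from the third: 2A + 12C = -22.
Solving: C = -1, A = -5, then B = 9.
Therefore a_{21} = -105 + 9 + (-1)·2097152 = -2097248.

-2097248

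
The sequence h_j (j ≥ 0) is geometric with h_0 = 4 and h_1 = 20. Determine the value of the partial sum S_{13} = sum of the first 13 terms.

Common ratio r = 5.
h_j = 4·5^(j-0).
S = 4·(5^13 - 1)/(5 - 1) = 4·(1220703125 - 1)/(4) = 1220703124.

1220703124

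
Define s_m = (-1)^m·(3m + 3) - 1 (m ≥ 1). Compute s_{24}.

(-1)^24 = 1; 3m + 3 at m=24 is 75; so s_{24} = 74.

74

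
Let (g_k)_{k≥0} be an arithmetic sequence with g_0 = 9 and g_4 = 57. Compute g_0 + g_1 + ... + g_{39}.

9720

Common difference d = (57 - 9) / (4 - 0) = 12.
g_k = 9 + (k - 0)·12.
g_{39} = 477; S = 40·(9 + 477)/2 = 9720.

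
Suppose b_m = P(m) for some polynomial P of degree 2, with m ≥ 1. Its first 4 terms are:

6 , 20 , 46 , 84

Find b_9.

454

1st diffs: 14, 26, 38.
2nd diffs: 12, 12 (constant).
So b_m = 6m^2 - 4m + 4.
Evaluating at m = 9 gives b_9 = 454.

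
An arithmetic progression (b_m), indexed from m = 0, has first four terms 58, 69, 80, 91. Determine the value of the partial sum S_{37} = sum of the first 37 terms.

9472

Common difference d = 11.
b_m = 58 + (m - 0)·11.
b_{36} = 454; S = 37·(58 + 454)/2 = 9472.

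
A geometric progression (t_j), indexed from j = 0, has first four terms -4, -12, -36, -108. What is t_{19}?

-4649045868

Common ratio r = 3.
t_j = (-4)·3^(j-0).
t_{19} = (-4)·3^19 = -4649045868.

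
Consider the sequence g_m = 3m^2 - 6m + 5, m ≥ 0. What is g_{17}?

g_{17} = 3·17^2 - 6·17 + 5 = 770.

770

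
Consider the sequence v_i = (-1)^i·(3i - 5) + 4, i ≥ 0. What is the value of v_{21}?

(-1)^21 = -1; 3i - 5 at i=21 is 58; so v_{21} = -54.

-54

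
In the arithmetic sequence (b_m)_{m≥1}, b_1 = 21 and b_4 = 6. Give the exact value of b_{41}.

Common difference d = (6 - 21) / (4 - 1) = -5.
b_m = 21 + (m - 1)·(-5).
b_{41} = 21 + 40·(-5) = -179.

-179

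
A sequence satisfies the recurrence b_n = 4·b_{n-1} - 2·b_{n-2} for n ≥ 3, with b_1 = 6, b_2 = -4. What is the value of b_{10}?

-167488

Compute successive terms:
b_3 = -28;  b_4 = -104;  b_5 = -360;  b_6 = -1232;  b_7 = -4208;  b_8 = -14368;  b_9 = -49056;  b_{10} = -167488.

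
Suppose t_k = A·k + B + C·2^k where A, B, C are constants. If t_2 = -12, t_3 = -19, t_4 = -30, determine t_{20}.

Plug in k = 2, 3, 4: 2A + B + 4C = -12; 3A + B + 8C = -19; 4A + B + 16C = -30.
Subtracting the first from the second: A + 4C = -7.
Subtracting the second from the third: A + 8C = -11.
Solving: C = -1, A = -3, then B = -2.
Therefore t_{20} = -60 + (-2) + (-1)·1048576 = -1048638.

-1048638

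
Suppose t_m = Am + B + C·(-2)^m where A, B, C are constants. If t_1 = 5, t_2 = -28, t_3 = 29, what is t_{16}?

Plug in m = 1, 2, 3: A + B - 2C = 5; 2A + B + 4C = -28; 3A + B - 8C = 29.
Subtracting the first from the second: A + 6C = -33.
Subtracting the second from the third: A - 12C = 57.
Solving: C = -5, A = -3, then B = -2.
Hence t_{16} = -3·16 + (-2) + (-5)·65536 = -327730.

-327730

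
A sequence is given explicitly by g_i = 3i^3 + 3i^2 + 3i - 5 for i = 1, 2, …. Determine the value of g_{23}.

38152

g_{23} = 3·23^3 + 3·23^2 + 3·23 - 5 = 38152.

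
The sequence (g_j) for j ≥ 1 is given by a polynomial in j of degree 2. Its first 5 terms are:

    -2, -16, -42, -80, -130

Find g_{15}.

-1290

1st diffs: -14, -26, -38, -50.
2nd diffs: -12, -12, -12 (constant).
Newton forward-difference form: g_j = -2 + (-14)·C(j-1,1) + (-12)·C(j-1,2).
At j = 15: j-1 = 14, so g_{15} = -2 - 196 - 1092 = -1290.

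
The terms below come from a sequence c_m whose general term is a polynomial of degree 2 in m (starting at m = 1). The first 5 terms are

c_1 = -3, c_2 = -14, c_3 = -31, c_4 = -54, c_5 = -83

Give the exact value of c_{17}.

-899

1st diffs: -11, -17, -23, -29.
2nd diffs: -6, -6, -6 (constant).
Newton forward-difference form: c_m = -3 + (-11)·C(m-1,1) + (-6)·C(m-1,2).
At m = 17: m-1 = 16, so c_{17} = -3 - 176 - 720 = -899.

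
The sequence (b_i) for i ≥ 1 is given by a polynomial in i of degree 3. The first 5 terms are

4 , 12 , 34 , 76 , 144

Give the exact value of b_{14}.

2916

1st diffs: 8, 22, 42, 68.
2nd diffs: 14, 20, 26.
3rd diffs: 6, 6 (constant).
So b_i = i^3 + i^2 - 2i + 4.
Evaluating at i = 14 gives b_{14} = 2916.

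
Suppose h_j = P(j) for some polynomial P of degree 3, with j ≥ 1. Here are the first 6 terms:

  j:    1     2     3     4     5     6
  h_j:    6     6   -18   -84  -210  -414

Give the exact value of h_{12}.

-4284

1st diffs: 0, -24, -66, -126, -204.
2nd diffs: -24, -42, -60, -78.
3rd diffs: -18, -18, -18 (constant).
Newton forward-difference form: h_j = 6 + (-24)·C(j-1,2) + (-18)·C(j-1,3).
At j = 12: j-1 = 11, so h_{12} = 6 - 1320 - 2970 = -4284.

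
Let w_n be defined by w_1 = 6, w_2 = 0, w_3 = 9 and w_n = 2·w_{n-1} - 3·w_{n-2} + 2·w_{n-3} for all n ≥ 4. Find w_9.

Applying the relation repeatedly:
w_4 = 30, w_5 = 33, w_6 = -6, w_7 = -51, w_8 = -18, w_9 = 105.

105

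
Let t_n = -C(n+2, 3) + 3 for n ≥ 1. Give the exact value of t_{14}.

-557

C(16, 3) = 560, so t_{14} = -557.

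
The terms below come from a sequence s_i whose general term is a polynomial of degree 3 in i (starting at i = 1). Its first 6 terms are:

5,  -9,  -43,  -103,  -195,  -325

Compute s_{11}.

1st diffs: -14, -34, -60, -92, -130.
2nd diffs: -20, -26, -32, -38.
3rd diffs: -6, -6, -6 (constant).
Newton forward-difference form: s_i = 5 + (-14)·C(i-1,1) + (-20)·C(i-1,2) + (-6)·C(i-1,3).
At i = 11: i-1 = 10, so s_{11} = 5 - 140 - 900 - 720 = -1755.

-1755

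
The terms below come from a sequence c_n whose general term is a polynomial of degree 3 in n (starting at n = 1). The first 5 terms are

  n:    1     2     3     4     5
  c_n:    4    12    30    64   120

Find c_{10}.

940

1st diffs: 8, 18, 34, 56.
2nd diffs: 10, 16, 22.
3rd diffs: 6, 6 (constant).
Newton forward-difference form: c_n = 4 + 8·C(n-1,1) + 10·C(n-1,2) + 6·C(n-1,3).
At n = 10: n-1 = 9, so c_{10} = 4 + 72 + 360 + 504 = 940.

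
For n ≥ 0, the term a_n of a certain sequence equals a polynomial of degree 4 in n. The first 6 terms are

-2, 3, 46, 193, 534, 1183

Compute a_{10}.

1st diffs: 5, 43, 147, 341, 649.
2nd diffs: 38, 104, 194, 308.
3rd diffs: 66, 90, 114.
4th diffs: 24, 24 (constant).
So a_n = n^4 + 5n^3 - 3n^2 + 2n - 2.
Evaluating at n = 10 gives a_{10} = 14718.

14718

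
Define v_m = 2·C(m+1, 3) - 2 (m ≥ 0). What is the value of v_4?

C(5, 3) = 10, so v_4 = 18.

18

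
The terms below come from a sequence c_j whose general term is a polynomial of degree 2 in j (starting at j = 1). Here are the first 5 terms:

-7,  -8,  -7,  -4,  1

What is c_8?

28

1st diffs: -1, 1, 3, 5.
2nd diffs: 2, 2, 2 (constant).
So c_j = j^2 - 4j - 4.
Evaluating at j = 8 gives c_8 = 28.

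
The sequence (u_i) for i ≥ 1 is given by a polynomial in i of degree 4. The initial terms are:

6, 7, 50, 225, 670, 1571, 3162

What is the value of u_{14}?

63355

1st diffs: 1, 43, 175, 445, 901, 1591.
2nd diffs: 42, 132, 270, 456, 690.
3rd diffs: 90, 138, 186, 234.
4th diffs: 48, 48, 48 (constant).
Newton forward-difference form: u_i = 6 + 1·C(i-1,1) + 42·C(i-1,2) + 90·C(i-1,3) + 48·C(i-1,4).
At i = 14: i-1 = 13, so u_{14} = 6 + 13 + 3276 + 25740 + 34320 = 63355.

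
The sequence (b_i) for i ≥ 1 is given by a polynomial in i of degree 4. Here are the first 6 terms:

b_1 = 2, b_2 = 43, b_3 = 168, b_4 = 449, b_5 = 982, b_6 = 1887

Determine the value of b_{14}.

44839

1st diffs: 41, 125, 281, 533, 905.
2nd diffs: 84, 156, 252, 372.
3rd diffs: 72, 96, 120.
4th diffs: 24, 24 (constant).
Newton forward-difference form: b_i = 2 + 41·C(i-1,1) + 84·C(i-1,2) + 72·C(i-1,3) + 24·C(i-1,4).
At i = 14: i-1 = 13, so b_{14} = 2 + 533 + 6552 + 20592 + 17160 = 44839.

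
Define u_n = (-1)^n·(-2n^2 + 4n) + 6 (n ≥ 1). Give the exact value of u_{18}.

(-1)^18 = 1; -2n^2 + 4n at n=18 is -576; so u_{18} = -570.

-570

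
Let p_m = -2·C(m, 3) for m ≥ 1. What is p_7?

-70

C(7, 3) = 35, so p_7 = -70.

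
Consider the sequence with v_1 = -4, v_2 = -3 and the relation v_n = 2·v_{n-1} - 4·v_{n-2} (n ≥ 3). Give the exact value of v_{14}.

Compute successive terms:
v_3 = 10  v_4 = 32  v_5 = 24  …  v_{11} = 1536  v_{12} = -5120  v_{13} = -16384  v_{14} = -12288.

-12288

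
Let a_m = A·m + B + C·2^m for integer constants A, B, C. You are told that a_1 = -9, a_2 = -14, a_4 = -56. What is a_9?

-2025

Write the equations: A + B + 2C = -9; 2A + B + 4C = -14; 4A + B + 16C = -56.
Subtracting the first from the second: A + 2C = -5.
Subtracting the second from the third: 2A + 12C = -42.
Solving: C = -4, A = 3, then B = -4.
So a_m = 3·m + (-4) + (-4)·2^m; at m=9 this is -2025.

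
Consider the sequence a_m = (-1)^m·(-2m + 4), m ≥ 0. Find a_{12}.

-20

(-1)^12 = 1; -2m + 4 at m=12 is -20; so a_{12} = -20.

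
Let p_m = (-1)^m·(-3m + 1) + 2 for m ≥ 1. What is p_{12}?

(-1)^12 = 1; -3m + 1 at m=12 is -35; so p_{12} = -33.

-33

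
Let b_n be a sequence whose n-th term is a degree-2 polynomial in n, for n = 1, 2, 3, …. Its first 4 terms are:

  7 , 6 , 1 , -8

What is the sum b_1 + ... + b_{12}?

-862

1st diffs: -1, -5, -9.
2nd diffs: -4, -4 (constant).
So b_n = -2n^2 + 5n + 4.
Continuing: …, -21, -38, -59, -84, …, b_{12} = -224.
Summing n = 1..12 (12 terms) gives -862.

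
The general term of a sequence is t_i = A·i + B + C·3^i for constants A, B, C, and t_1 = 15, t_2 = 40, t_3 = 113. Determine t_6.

Plug in i = 1, 2, 3: A + B + 3C = 15; 2A + B + 9C = 40; 3A + B + 27C = 113.
Subtracting the first from the second: A + 6C = 25.
Subtracting the second from the third: A + 18C = 73.
Solving: C = 4, A = 1, then B = 2.
Hence t_6 = 1·6 + 2 + 4·729 = 2924.

2924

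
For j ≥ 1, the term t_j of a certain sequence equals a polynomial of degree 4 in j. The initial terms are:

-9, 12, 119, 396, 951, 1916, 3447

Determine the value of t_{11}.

1st diffs: 21, 107, 277, 555, 965, 1531.
2nd diffs: 86, 170, 278, 410, 566.
3rd diffs: 84, 108, 132, 156.
4th diffs: 24, 24, 24 (constant).
Newton forward-difference form: t_j = -9 + 21·C(j-1,1) + 86·C(j-1,2) + 84·C(j-1,3) + 24·C(j-1,4).
At j = 11: j-1 = 10, so t_{11} = -9 + 210 + 3870 + 10080 + 5040 = 19191.

19191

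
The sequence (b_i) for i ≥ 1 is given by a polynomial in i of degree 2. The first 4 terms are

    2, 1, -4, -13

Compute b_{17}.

-494

1st diffs: -1, -5, -9.
2nd diffs: -4, -4 (constant).
So b_i = -2i^2 + 5i - 1.
Evaluating at i = 17 gives b_{17} = -494.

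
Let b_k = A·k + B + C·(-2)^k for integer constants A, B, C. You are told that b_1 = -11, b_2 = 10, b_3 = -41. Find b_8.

1000

Plug in k = 1, 2, 3: A + B - 2C = -11; 2A + B + 4C = 10; 3A + B - 8C = -41.
Subtracting the first from the second: A + 6C = 21.
Subtracting the second from the third: A - 12C = -51.
Solving: C = 4, A = -3, then B = 0.
So b_k = -3·k + 0 + 4·(-2)^k; at k=8 this is 1000.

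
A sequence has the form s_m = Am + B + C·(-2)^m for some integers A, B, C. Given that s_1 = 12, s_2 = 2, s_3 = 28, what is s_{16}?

-131034

The three given values yield: A + B - 2C = 12; 2A + B + 4C = 2; 3A + B - 8C = 28.
Subtracting the first from the second: A + 6C = -10.
Subtracting the second from the third: A - 12C = 26.
Solving: C = -2, A = 2, then B = 6.
Therefore s_{16} = 32 + 6 + (-2)·65536 = -131034.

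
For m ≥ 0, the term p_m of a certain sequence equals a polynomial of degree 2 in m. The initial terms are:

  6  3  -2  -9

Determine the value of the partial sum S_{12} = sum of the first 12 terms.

1st diffs: -3, -5, -7.
2nd diffs: -2, -2 (constant).
Newton forward-difference form: p_m = 6 + (-3)·C(m,1) + (-2)·C(m,2).
Continuing: …, -18, -29, -42, -57, …, p_{11} = -137.
Summing m = 0..11 (12 terms) gives -566.

-566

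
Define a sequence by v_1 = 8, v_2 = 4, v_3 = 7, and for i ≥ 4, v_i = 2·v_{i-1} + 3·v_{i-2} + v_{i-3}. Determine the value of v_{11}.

Iterate the recurrence:
v_4 = 34  v_5 = 93  v_6 = 295  v_7 = 903  v_8 = 2784  v_9 = 8572  v_{10} = 26399  v_{11} = 81298.

81298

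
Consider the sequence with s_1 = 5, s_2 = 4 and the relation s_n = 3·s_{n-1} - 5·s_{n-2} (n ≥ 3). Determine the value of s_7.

437

Compute successive terms:
s_3 = -13, s_4 = -59, s_5 = -112, s_6 = -41, s_7 = 437.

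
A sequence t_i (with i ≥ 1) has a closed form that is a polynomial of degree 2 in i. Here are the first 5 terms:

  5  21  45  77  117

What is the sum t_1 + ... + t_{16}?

6480

1st diffs: 16, 24, 32, 40.
2nd diffs: 8, 8, 8 (constant).
Newton forward-difference form: t_i = 5 + 16·C(i-1,1) + 8·C(i-1,2).
Continuing: …, 165, 221, 285, 357, …, t_{16} = 1085.
Summing i = 1..16 (16 terms) gives 6480.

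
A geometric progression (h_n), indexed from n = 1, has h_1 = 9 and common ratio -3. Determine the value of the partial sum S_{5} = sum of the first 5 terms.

549

h_n = 9·(-3)^(n-1).
S = 9·((-3)^5 - 1)/(-3 - 1) = 9·(-243 - 1)/(-4) = 549.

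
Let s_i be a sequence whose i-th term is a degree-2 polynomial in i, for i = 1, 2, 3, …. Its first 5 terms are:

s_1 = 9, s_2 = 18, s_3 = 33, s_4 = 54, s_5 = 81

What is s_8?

198

1st diffs: 9, 15, 21, 27.
2nd diffs: 6, 6, 6 (constant).
Newton forward-difference form: s_i = 9 + 9·C(i-1,1) + 6·C(i-1,2).
At i = 8: i-1 = 7, so s_8 = 9 + 63 + 126 = 198.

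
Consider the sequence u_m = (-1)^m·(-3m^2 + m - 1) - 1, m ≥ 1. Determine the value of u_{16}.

-754

(-1)^16 = 1; -3m^2 + m - 1 at m=16 is -753; so u_{16} = -754.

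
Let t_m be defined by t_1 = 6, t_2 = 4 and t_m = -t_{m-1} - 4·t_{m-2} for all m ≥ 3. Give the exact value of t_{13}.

-22812

Applying the relation repeatedly:
t_3 = -28  t_4 = 12  t_5 = 100  …  t_{10} = -3540  t_{11} = 2884  t_{12} = 11276  t_{13} = -22812.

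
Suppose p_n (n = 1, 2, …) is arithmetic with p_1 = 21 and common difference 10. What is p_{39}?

401

p_n = 21 + (n - 1)·10.
p_{39} = 21 + 38·10 = 401.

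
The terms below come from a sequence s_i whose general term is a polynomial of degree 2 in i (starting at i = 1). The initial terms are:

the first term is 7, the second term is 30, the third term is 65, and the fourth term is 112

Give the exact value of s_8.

420

1st diffs: 23, 35, 47.
2nd diffs: 12, 12 (constant).
So s_i = 6i^2 + 5i - 4.
Evaluating at i = 8 gives s_8 = 420.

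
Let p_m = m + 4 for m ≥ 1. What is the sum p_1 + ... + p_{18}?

Over m = 1..18: Σm = 171.
Total = (1)·171 + (4)·18 = 243.

243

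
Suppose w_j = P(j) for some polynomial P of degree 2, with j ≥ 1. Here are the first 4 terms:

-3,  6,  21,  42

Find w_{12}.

426

1st diffs: 9, 15, 21.
2nd diffs: 6, 6 (constant).
Newton forward-difference form: w_j = -3 + 9·C(j-1,1) + 6·C(j-1,2).
At j = 12: j-1 = 11, so w_{12} = -3 + 99 + 330 = 426.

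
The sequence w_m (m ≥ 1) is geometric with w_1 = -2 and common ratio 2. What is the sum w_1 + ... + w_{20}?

w_m = (-2)·2^(m-1).
S = (-2)·(2^20 - 1)/(2 - 1) = (-2)·(1048576 - 1)/(1) = -2097150.

-2097150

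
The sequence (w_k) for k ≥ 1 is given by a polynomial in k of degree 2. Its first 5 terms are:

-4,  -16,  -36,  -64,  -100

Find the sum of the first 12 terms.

1st diffs: -12, -20, -28, -36.
2nd diffs: -8, -8, -8 (constant).
Newton forward-difference form: w_k = -4 + (-12)·C(k-1,1) + (-8)·C(k-1,2).
Continuing: …, -144, -196, -256, -324, …, w_{12} = -576.
Summing k = 1..12 (12 terms) gives -2600.

-2600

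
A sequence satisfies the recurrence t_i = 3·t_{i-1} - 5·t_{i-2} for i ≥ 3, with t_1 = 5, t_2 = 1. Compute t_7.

Applying the relation repeatedly:
t_3 = -22  t_4 = -71  t_5 = -103  t_6 = 46  t_7 = 653.

653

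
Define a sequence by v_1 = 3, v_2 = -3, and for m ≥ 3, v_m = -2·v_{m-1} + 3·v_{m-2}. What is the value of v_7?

1095

Compute successive terms:
v_3 = 15, v_4 = -39, v_5 = 123, v_6 = -363, v_7 = 1095.
(Characteristic roots are 1 and -3.)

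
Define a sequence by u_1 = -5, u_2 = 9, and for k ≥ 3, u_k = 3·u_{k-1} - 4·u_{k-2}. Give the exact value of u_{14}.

Step forward from the initial values:
u_3 = 47;  u_4 = 105;  u_5 = 127;  …;  u_{11} = 7343;  u_{12} = 26409;  u_{13} = 49855;  u_{14} = 43929.

43929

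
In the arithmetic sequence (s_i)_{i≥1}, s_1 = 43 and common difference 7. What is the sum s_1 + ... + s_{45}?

8865

s_i = 43 + (i - 1)·7.
s_{45} = 351; S = 45·(43 + 351)/2 = 8865.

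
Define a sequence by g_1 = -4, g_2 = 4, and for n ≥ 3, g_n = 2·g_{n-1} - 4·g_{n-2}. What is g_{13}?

-16384

Iterate the recurrence:
g_3 = 24  g_4 = 32  g_5 = -32  …  g_{10} = 2048  g_{11} = -2048  g_{12} = -12288  g_{13} = -16384.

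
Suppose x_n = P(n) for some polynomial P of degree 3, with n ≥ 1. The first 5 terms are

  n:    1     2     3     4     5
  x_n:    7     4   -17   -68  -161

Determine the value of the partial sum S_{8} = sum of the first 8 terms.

-1876

1st diffs: -3, -21, -51, -93.
2nd diffs: -18, -30, -42.
3rd diffs: -12, -12 (constant).
Newton forward-difference form: x_n = 7 + (-3)·C(n-1,1) + (-18)·C(n-1,2) + (-12)·C(n-1,3).
Continuing: -308, -521, -812.
Summing n = 1..8 (8 terms) gives -1876.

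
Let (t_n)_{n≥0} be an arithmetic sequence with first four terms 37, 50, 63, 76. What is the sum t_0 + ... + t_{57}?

23635

Common difference d = 13.
t_n = 37 + (n - 0)·13.
t_{57} = 778; S = 58·(37 + 778)/2 = 23635.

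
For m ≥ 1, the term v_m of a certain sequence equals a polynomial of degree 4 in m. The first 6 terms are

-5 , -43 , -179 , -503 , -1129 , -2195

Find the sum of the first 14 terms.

-177338

1st diffs: -38, -136, -324, -626, -1066.
2nd diffs: -98, -188, -302, -440.
3rd diffs: -90, -114, -138.
4th diffs: -24, -24 (constant).
Newton forward-difference form: v_m = -5 + (-38)·C(m-1,1) + (-98)·C(m-1,2) + (-90)·C(m-1,3) + (-24)·C(m-1,4).
Continuing: …, -3863, -6319, -9773, -14459, …, v_{14} = -51043.
Summing m = 1..14 (14 terms) gives -177338.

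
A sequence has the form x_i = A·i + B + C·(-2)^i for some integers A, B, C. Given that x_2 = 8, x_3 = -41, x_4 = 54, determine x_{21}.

-8388635

Write the equations: 2A + B + 4C = 8; 3A + B - 8C = -41; 4A + B + 16C = 54.
Subtracting the first from the second: A - 12C = -49.
Subtracting the second from the third: A + 24C = 95.
Solving: C = 4, A = -1, then B = -6.
Therefore x_{21} = -21 + (-6) + 4·(-2097152) = -8388635.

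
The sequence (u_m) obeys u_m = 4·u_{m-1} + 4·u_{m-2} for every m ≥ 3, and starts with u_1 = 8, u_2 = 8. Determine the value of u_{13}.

415203328

Compute successive terms:
u_3 = 64; u_4 = 288; u_5 = 1408; …; u_{10} = 3688448; u_{11} = 17809408; u_{12} = 85991424; u_{13} = 415203328.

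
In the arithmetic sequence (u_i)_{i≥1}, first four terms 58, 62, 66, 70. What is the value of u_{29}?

Common difference d = 4.
u_i = 58 + (i - 1)·4.
u_{29} = 58 + 28·4 = 170.

170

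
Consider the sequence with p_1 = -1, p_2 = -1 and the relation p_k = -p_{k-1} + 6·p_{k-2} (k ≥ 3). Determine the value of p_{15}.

p_3 = -5, p_4 = -1, p_5 = -29, …, p_{12} = 33791, p_{13} = -109565, p_{14} = 312311, p_{15} = -969701.
(Characteristic roots are 2 and -3.)

-969701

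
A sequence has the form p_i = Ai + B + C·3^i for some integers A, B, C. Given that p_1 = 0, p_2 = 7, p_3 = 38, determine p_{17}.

258280240

At i = 1, 2, 3: A + B + 3C = 0; 2A + B + 9C = 7; 3A + B + 27C = 38.
Subtracting the first from the second: A + 6C = 7.
Subtracting the second from the third: A + 18C = 31.
Solving: C = 2, A = -5, then B = -1.
Therefore p_{17} = -85 + (-1) + 2·129140163 = 258280240.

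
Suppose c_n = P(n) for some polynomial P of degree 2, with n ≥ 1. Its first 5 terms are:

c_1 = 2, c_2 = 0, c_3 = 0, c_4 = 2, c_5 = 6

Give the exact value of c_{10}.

56

1st diffs: -2, 0, 2, 4.
2nd diffs: 2, 2, 2 (constant).
Newton forward-difference form: c_n = 2 + (-2)·C(n-1,1) + 2·C(n-1,2).
At n = 10: n-1 = 9, so c_{10} = 2 - 18 + 72 = 56.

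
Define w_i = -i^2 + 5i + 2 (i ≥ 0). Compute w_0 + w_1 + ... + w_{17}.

Over i = 0..17: Σi = 153, Σi² = 1785.
Total = (-1)·1785 + (5)·153 + (2)·18 = -984.

-984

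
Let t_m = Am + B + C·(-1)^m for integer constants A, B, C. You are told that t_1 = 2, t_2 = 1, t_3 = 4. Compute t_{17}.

Plug in m = 1, 2, 3: A + B - C = 2; 2A + B + C = 1; 3A + B - C = 4.
Subtracting the first from the second: A + 2C = -1.
Subtracting the second from the third: A - 2C = 3.
Solving: C = -1, A = 1, then B = 0.
Therefore t_{17} = 17 + 0 + (-1)·(-1) = 18.

18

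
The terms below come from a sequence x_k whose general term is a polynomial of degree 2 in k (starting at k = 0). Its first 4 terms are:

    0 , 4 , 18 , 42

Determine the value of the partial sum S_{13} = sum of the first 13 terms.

1st diffs: 4, 14, 24.
2nd diffs: 10, 10 (constant).
Newton forward-difference form: x_k = 4·C(k,1) + 10·C(k,2).
Continuing: …, 76, 120, 174, 238, …, x_{12} = 708.
Summing k = 0..12 (13 terms) gives 3172.

3172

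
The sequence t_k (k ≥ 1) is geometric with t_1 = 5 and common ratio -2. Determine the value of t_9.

1280

t_k = 5·(-2)^(k-1).
t_9 = 5·(-2)^8 = 1280.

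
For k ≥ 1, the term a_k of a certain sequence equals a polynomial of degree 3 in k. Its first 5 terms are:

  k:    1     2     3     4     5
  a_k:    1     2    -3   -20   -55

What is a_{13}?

-1703

1st diffs: 1, -5, -17, -35.
2nd diffs: -6, -12, -18.
3rd diffs: -6, -6 (constant).
Newton forward-difference form: a_k = 1 + 1·C(k-1,1) + (-6)·C(k-1,2) + (-6)·C(k-1,3).
At k = 13: k-1 = 12, so a_{13} = 1 + 12 - 396 - 1320 = -1703.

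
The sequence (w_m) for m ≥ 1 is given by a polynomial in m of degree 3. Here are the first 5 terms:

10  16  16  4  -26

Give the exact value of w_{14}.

-2096

1st diffs: 6, 0, -12, -30.
2nd diffs: -6, -12, -18.
3rd diffs: -6, -6 (constant).
Newton forward-difference form: w_m = 10 + 6·C(m-1,1) + (-6)·C(m-1,2) + (-6)·C(m-1,3).
At m = 14: m-1 = 13, so w_{14} = 10 + 78 - 468 - 1716 = -2096.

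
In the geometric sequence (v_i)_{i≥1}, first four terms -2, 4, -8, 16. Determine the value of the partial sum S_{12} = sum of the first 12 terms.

2730

Common ratio r = -2.
v_i = (-2)·(-2)^(i-1).
S = (-2)·((-2)^12 - 1)/(-2 - 1) = (-2)·(4096 - 1)/(-3) = 2730.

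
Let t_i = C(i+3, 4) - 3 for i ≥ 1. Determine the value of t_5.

67

C(8, 4) = 70, so t_5 = 67.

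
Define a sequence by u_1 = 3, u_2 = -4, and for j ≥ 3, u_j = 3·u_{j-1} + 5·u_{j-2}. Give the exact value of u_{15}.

Step forward from the initial values:
u_3 = 3, u_4 = -11, u_5 = -18, …, u_{12} = -551681, u_{13} = -2312853, u_{14} = -9696964, u_{15} = -40655157.

-40655157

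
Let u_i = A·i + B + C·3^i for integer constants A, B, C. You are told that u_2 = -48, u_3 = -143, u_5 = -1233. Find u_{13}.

-7971673

Plug in i = 2, 3, 5: 2A + B + 9C = -48; 3A + B + 27C = -143; 5A + B + 243C = -1233.
Subtracting the first from the second: A + 18C = -95.
Subtracting the second from the third: 2A + 216C = -1090.
Solving: C = -5, A = -5, then B = 7.
So u_i = -5·i + 7 + (-5)·3^i; at i=13 this is -7971673.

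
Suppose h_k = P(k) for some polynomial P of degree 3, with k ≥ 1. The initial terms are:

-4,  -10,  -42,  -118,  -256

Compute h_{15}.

1st diffs: -6, -32, -76, -138.
2nd diffs: -26, -44, -62.
3rd diffs: -18, -18 (constant).
Newton forward-difference form: h_k = -4 + (-6)·C(k-1,1) + (-26)·C(k-1,2) + (-18)·C(k-1,3).
At k = 15: k-1 = 14, so h_{15} = -4 - 84 - 2366 - 6552 = -9006.

-9006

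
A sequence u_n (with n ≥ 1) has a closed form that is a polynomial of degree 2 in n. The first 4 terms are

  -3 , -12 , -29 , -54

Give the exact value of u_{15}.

-857

1st diffs: -9, -17, -25.
2nd diffs: -8, -8 (constant).
Newton forward-difference form: u_n = -3 + (-9)·C(n-1,1) + (-8)·C(n-1,2).
At n = 15: n-1 = 14, so u_{15} = -3 - 126 - 728 = -857.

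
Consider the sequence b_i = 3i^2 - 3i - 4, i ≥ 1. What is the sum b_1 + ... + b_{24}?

13704

Over i = 1..24: Σi = 300, Σi² = 4900.
Total = (3)·4900 + (-3)·300 + (-4)·24 = 13704.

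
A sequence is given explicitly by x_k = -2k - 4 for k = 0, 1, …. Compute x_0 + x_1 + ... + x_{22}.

-598

Over k = 0..22: Σk = 253.
Total = (-2)·253 + (-4)·23 = -598.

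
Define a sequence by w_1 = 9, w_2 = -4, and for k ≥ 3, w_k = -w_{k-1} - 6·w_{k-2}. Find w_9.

Iterate the recurrence:
w_3 = -50, w_4 = 74, w_5 = 226, w_6 = -670, w_7 = -686, w_8 = 4706, w_9 = -590.

-590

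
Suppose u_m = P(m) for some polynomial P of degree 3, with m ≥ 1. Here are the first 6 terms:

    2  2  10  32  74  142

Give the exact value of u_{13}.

1st diffs: 0, 8, 22, 42, 68.
2nd diffs: 8, 14, 20, 26.
3rd diffs: 6, 6, 6 (constant).
So u_m = m^3 - 2m^2 - m + 4.
Evaluating at m = 13 gives u_{13} = 1850.

1850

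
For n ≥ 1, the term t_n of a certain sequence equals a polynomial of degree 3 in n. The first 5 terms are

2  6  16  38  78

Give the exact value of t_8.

1st diffs: 4, 10, 22, 40.
2nd diffs: 6, 12, 18.
3rd diffs: 6, 6 (constant).
So t_n = n^3 - 3n^2 + 6n - 2.
Evaluating at n = 8 gives t_8 = 366.

366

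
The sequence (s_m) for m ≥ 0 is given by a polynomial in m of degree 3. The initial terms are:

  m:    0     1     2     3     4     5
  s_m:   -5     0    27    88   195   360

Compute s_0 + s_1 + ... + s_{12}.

15197

1st diffs: 5, 27, 61, 107, 165.
2nd diffs: 22, 34, 46, 58.
3rd diffs: 12, 12, 12 (constant).
So s_m = 2m^3 + 5m^2 - 2m - 5.
Continuing: …, 595, 912, 1323, 1840, …, s_{12} = 4147.
Summing m = 0..12 (13 terms) gives 15197.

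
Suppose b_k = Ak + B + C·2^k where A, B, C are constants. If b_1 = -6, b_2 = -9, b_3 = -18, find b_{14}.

Write the equations: A + B + 2C = -6; 2A + B + 4C = -9; 3A + B + 8C = -18.
Subtracting the first from the second: A + 2C = -3.
Subtracting the second from the third: A + 4C = -9.
Solving: C = -3, A = 3, then B = -3.
Hence b_{14} = 3·14 + (-3) + (-3)·16384 = -49113.

-49113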